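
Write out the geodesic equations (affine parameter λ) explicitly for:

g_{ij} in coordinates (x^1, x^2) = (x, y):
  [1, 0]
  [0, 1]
Geodesic equation: d^2x^k/dλ^2 + Γ^k_{ij} (dx^i/dλ)(dx^j/dλ) = 0.
All Christoffel symbols vanish, so the geodesics are straight lines:
d^2x/dλ^2 = 0
d^2y/dλ^2 = 0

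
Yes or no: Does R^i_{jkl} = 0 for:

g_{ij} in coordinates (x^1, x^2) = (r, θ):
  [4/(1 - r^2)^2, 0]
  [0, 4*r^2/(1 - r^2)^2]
Non-zero Christoffel symbols:
Γ^r_{r r} = 2*r/(1 - r^2)
Γ^r_{θ θ} = (r^3 + r)/(r^2 - 1)
Γ^θ_{r θ} = (-r^2 - 1)/(r^3 - r)
Ricci tensor: R_{rr} = -4/(r^2 - 1)^2, R_{rθ} = 0, R_{θθ} = -4*r^2/(r^2 - 1)^2
The Ricci tensor is non-zero, so the Riemann tensor is non-zero: not flat.
No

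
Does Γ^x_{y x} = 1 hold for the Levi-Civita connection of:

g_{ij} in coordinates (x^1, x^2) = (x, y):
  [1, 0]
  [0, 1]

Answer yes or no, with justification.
Γ^x_{y x} = (1/2) g^{xx} (∂_y g_{xx} + ∂_x g_{xy} - ∂_x g_{yx}) = (1/2)(1)((0) + (0) - (0)) = 0
This differs from the proposed value 1.
No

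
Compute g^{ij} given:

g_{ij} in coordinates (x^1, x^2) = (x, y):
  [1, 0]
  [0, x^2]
The metric is diagonal, so g^{ij} is diagonal with entries 1/g_{ii}: diag(1, 1/(x^2)).
g^{ij}:
  [1, 0]
  [0, 1/x^2]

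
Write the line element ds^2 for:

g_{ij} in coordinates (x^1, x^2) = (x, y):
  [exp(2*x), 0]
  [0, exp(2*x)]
ds^2 = g_{ij} dx^i dx^j; only the non-zero components contribute.
ds^2 = exp(2*x) dx^2 + exp(2*x) dy^2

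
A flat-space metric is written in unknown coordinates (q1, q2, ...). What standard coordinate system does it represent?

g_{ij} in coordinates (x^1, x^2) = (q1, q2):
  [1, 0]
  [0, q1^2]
The line element ds^2 = dq1^2 + q1^2 dq2^2 is dr^2 + r^2 dθ^2 with q1 = r, q2 = θ.
polar coordinates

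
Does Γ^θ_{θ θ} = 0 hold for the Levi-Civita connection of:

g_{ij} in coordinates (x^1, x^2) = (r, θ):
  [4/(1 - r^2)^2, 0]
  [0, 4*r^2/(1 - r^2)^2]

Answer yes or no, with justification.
Γ^θ_{θ θ} = (1/2) g^{θθ} (∂_θ g_{θθ} + ∂_θ g_{θθ} - ∂_θ g_{θθ}) = (1/2)((1 - r^2)^2/(4*r^2))((0) + (0) - (0)) = 0
This equals the proposed value 0.
Yes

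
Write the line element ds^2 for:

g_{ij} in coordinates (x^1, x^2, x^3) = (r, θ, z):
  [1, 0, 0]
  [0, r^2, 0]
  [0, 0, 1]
ds^2 = g_{ij} dx^i dx^j; only the non-zero components contribute.
ds^2 = dr^2 + r^2 dθ^2 + dz^2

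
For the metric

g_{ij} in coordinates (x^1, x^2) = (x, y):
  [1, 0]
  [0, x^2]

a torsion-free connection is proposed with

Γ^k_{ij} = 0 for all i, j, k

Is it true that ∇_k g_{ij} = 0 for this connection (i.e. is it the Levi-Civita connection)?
Using ∇_k g_{ij} = ∂_k g_{ij} - Γ^m_{ki} g_{mj} - Γ^m_{kj} g_{im}:
∇_x g_{yy} = (2*x) - (0) - (0) = 2*x ≠ 0
So the connection is not metric compatible (it is not the Levi-Civita connection).
No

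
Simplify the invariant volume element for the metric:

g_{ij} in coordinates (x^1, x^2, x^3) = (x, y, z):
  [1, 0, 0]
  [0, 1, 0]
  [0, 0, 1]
det(g) = 1
√|det(g)| = 1
Volume element: dV = 1 dx dy dz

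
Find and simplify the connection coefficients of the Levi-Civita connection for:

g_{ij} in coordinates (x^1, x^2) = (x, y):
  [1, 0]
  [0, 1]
Using Γ^k_{ij} = (1/2) g^{km} (∂_i g_{mj} + ∂_j g_{mi} - ∂_m g_{ij}); the metric is diagonal, so only the m = k term contributes.
Every metric component is constant, so all ∂_m g_{ij} = 0 and every Christoffel symbol vanishes.
All Christoffel symbols are zero.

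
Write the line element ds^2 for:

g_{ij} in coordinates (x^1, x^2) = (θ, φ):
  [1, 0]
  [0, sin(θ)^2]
ds^2 = g_{ij} dx^i dx^j; only the non-zero components contribute.
ds^2 = dθ^2 + sin(θ)^2 dφ^2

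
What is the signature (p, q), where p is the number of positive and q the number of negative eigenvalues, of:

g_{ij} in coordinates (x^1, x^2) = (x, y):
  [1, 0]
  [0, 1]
The metric is diagonal, so its eigenvalues are the diagonal entries: 1, 1 (at a generic point, where coordinate-dependent entries are positive).
2 positive, 0 negative.
(2, 0) - Riemannian (positive definite)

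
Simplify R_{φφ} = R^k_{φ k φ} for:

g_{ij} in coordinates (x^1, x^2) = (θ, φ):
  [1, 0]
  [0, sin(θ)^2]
Non-zero Christoffel symbols (Γ^k_{ij} = Γ^k_{ji}):
Γ^θ_{φ φ} = -sin(2*θ)/2
Γ^φ_{θ φ} = 1/tan(θ)
R^θ_{φ θ φ} = ∂_θ Γ^θ_{φ φ} - ∂_φ Γ^θ_{φ θ} + Γ^θ_{θ m} Γ^m_{φ φ} - Γ^θ_{φ m} Γ^m_{φ θ}
  = (-cos(2*θ)) - (0) + (0) - (-cos(θ)^2) = sin(θ)^2
R^φ_{φ φ φ} = 0 (a repeated index in an antisymmetric pair)
R_{φφ} = R^θ_{φ θ φ} + R^φ_{φ φ φ} = (sin(θ)^2) + (0) = sin(θ)^2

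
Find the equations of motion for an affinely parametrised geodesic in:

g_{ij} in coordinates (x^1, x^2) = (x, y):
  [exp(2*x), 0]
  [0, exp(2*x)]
Geodesic equation: d^2x^k/dλ^2 + Γ^k_{ij} (dx^i/dλ)(dx^j/dλ) = 0.
Non-zero Christoffel symbols:
Γ^x_{x x} = 1
Γ^x_{y y} = -1
Γ^y_{x y} = 1
Substituting (the symmetric pair Γ^k_{ij}, Γ^k_{ji} combines into a factor 2):
d^2x/dλ^2 + (dx/dλ)^2 - (dy/dλ)^2 = 0
d^2y/dλ^2 + 2 (dx/dλ)(dy/dλ) = 0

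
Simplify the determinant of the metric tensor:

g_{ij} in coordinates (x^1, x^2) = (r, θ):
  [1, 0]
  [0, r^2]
For a 2×2 metric: det(g) = g_{11}·g_{22} - g_{12}·g_{21}
= (1)·(r^2) - (0)·(0)
= r^2 - 0
det(g) = r^2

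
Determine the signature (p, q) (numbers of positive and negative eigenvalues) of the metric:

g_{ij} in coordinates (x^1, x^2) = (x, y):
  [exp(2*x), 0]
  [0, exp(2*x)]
The metric is diagonal, so its eigenvalues are the diagonal entries: exp(2*x), exp(2*x) (at a generic point, where coordinate-dependent entries are positive).
2 positive, 0 negative.
(2, 0) - Riemannian (positive definite)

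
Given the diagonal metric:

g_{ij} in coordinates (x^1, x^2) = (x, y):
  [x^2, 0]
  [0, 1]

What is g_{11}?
With x^1 = x, x^2 = y, g_{11} = g_{xx} is the row-1, column-1 entry of the matrix.
g_{11} = x^2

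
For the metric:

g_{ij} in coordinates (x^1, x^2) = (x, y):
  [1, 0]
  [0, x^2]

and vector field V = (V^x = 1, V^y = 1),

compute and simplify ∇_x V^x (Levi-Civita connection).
Non-zero Christoffel symbols:
Γ^x_{y y} = -x
Γ^y_{x y} = 1/x
∇_x V^x = ∂_x V^x + Γ^x_{x j} V^j
  = (0) + (0)(1) + (0)(1)
  = 0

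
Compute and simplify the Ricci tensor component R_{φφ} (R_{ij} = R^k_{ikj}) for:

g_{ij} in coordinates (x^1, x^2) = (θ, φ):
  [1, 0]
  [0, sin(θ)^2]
Non-zero Christoffel symbols (Γ^k_{ij} = Γ^k_{ji}):
Γ^θ_{φ φ} = -sin(2*θ)/2
Γ^φ_{θ φ} = 1/tan(θ)
R^θ_{φ θ φ} = ∂_θ Γ^θ_{φ φ} - ∂_φ Γ^θ_{φ θ} + Γ^θ_{θ m} Γ^m_{φ φ} - Γ^θ_{φ m} Γ^m_{φ θ}
  = (-cos(2*θ)) - (0) + (0) - (-cos(θ)^2) = sin(θ)^2
R^φ_{φ φ φ} = 0 (a repeated index in an antisymmetric pair)
R_{φφ} = R^θ_{φ θ φ} + R^φ_{φ φ φ} = (sin(θ)^2) + (0) = sin(θ)^2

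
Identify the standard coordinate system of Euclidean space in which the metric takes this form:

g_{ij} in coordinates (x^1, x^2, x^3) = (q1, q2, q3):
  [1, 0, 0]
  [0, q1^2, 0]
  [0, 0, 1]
The line element ds^2 = dq1^2 + q1^2 dq2^2 + dq3^2 is dr^2 + r^2 dθ^2 + dz^2 with q1 = r, q2 = θ, q3 = z.
cylindrical coordinates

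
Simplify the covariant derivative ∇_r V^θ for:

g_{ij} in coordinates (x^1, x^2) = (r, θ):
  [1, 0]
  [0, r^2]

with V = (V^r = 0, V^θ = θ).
Non-zero Christoffel symbols:
Γ^r_{θ θ} = -r
Γ^θ_{r θ} = 1/r
∇_r V^θ = ∂_r V^θ + Γ^θ_{r j} V^j
  = (0) + (0)(0) + (1/r)(θ)
  = θ/r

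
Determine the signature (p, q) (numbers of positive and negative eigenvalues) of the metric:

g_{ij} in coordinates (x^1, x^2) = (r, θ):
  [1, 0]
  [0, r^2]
The metric is diagonal, so its eigenvalues are the diagonal entries: 1, r^2 (at a generic point, where coordinate-dependent entries are positive).
2 positive, 0 negative.
(2, 0) - Riemannian (positive definite)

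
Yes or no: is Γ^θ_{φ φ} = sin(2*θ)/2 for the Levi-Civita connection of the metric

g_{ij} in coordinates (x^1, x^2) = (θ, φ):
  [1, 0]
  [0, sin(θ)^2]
Γ^θ_{φ φ} = (1/2) g^{θθ} (∂_φ g_{θφ} + ∂_φ g_{θφ} - ∂_θ g_{φφ}) = (1/2)(1)((0) + (0) - (sin(2*θ))) = -sin(2*θ)/2
This differs from the proposed value sin(2*θ)/2.
No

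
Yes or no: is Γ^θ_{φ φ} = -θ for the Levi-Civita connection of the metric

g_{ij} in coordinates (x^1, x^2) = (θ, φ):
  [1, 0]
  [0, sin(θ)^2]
Γ^θ_{φ φ} = (1/2) g^{θθ} (∂_φ g_{θφ} + ∂_φ g_{θφ} - ∂_θ g_{φφ}) = (1/2)(1)((0) + (0) - (sin(2*θ))) = -sin(2*θ)/2
This differs from the proposed value -θ.
No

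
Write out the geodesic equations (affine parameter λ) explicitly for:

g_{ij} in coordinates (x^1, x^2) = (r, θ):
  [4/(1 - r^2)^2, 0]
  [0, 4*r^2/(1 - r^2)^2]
Geodesic equation: d^2x^k/dλ^2 + Γ^k_{ij} (dx^i/dλ)(dx^j/dλ) = 0.
Non-zero Christoffel symbols:
Γ^r_{r r} = 2*r/(1 - r^2)
Γ^r_{θ θ} = (r^3 + r)/(r^2 - 1)
Γ^θ_{r θ} = (-r^2 - 1)/(r^3 - r)
Substituting (the symmetric pair Γ^k_{ij}, Γ^k_{ji} combines into a factor 2):
d^2r/dλ^2 + (2*r/(1 - r^2)) (dr/dλ)^2 + ((r^3 + r)/(r^2 - 1)) (dθ/dλ)^2 = 0
d^2θ/dλ^2 + ((-2*r^2 - 2)/(r^3 - r)) (dr/dλ)(dθ/dλ) = 0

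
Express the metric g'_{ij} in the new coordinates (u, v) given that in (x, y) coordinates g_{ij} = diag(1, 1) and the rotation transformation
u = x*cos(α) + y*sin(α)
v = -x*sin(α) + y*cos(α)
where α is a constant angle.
Invert the transformation: x = u*cos(α) - v*sin(α), y = u*sin(α) + v*cos(α)
g'_{ij} = (∂x^k/∂x'^i)(∂x^l/∂x'^j) g_{kl}; with g_{kl} = δ_{kl} this is Σ_k (∂x^k/∂x'^i)(∂x^k/∂x'^j).
Jacobian: ∂x/∂u = cos(α), ∂x/∂v = -sin(α), ∂y/∂u = sin(α), ∂y/∂v = cos(α)
g'_{uu} = (cos(α))(cos(α)) + (sin(α))(sin(α)) = 1
g'_{uv} = (cos(α))(-sin(α)) + (sin(α))(cos(α)) = 0
g'_{vv} = (-sin(α))(-sin(α)) + (cos(α))(cos(α)) = 1
g'_{ij} = diag(1, 1)
The Euclidean metric is invariant under rotations.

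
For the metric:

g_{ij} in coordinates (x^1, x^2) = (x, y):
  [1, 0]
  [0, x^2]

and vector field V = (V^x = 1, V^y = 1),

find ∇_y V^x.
Non-zero Christoffel symbols:
Γ^x_{y y} = -x
Γ^y_{x y} = 1/x
∇_y V^x = ∂_y V^x + Γ^x_{y j} V^j
  = (0) + (0)(1) + (-x)(1)
  = -x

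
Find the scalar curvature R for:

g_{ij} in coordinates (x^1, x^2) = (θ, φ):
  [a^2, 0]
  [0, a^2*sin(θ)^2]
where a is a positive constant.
Non-zero Christoffel symbols (Γ^k_{ij} = Γ^k_{ji}):
Γ^θ_{φ φ} = -sin(2*θ)/2
Γ^φ_{θ φ} = 1/tan(θ)
Ricci tensor (R_{ij} = R^k_{ikj}): R_{θθ} = 1, R_{θφ} = 0, R_{φφ} = sin(θ)^2
Inverse metric: g^{θθ} = 1/a^2, g^{φφ} = 1/(a^2*sin(θ)^2)
R = g^{ij} R_{ij} = (1/a^2)(1) + (1/(a^2*sin(θ)^2))(sin(θ)^2) = 2/a^2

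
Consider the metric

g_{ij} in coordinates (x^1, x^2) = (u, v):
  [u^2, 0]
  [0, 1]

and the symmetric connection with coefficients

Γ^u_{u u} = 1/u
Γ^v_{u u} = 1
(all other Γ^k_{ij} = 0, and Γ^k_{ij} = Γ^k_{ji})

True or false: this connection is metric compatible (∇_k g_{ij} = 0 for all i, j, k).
Using ∇_k g_{ij} = ∂_k g_{ij} - Γ^m_{ki} g_{mj} - Γ^m_{kj} g_{im}:
∇_u g_{uv} = (0) - (1) - (0) = -1 ≠ 0
So the connection is not metric compatible (it is not the Levi-Civita connection).
False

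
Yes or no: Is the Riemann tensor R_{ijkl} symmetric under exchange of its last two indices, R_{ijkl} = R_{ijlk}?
It is antisymmetric in the last pair: R_{ijkl} = -R_{ijlk}.
No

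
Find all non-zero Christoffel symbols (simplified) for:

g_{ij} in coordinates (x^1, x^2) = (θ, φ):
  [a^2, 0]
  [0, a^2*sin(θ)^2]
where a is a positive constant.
Using Γ^k_{ij} = (1/2) g^{km} (∂_i g_{mj} + ∂_j g_{mi} - ∂_m g_{ij}); the metric is diagonal, so only the m = k term contributes.
Non-zero symbols (using the symmetry Γ^k_{ij} = Γ^k_{ji}):
Γ^θ_{φ φ} = (1/2) g^{θθ} (∂_φ g_{θφ} + ∂_φ g_{θφ} - ∂_θ g_{φφ}) = (1/2)(1/a^2)((0) + (0) - (a^2*sin(2*θ))) = -sin(2*θ)/2
Γ^φ_{θ φ} = (1/2) g^{φφ} (∂_θ g_{φφ} + ∂_φ g_{φθ} - ∂_φ g_{θφ}) = (1/2)(1/(a^2*sin(θ)^2))((a^2*sin(2*θ)) + (0) - (0)) = 1/tan(θ)
All other Christoffel symbols are zero.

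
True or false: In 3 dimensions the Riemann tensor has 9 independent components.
n^2(n^2-1)/12 = 9·8/12 = 6 independent components for n = 3.
False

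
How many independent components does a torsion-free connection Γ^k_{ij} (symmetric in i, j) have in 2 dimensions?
Γ^k_{ij} has n choices for the upper index and n(n+1)/2 independent symmetric lower index pairs.
Total = 2 × 2×3/2 = 2 × 3 = 6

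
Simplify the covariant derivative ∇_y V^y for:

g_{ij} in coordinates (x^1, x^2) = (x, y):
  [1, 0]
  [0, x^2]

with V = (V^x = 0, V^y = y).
Non-zero Christoffel symbols:
Γ^x_{y y} = -x
Γ^y_{x y} = 1/x
∇_y V^y = ∂_y V^y + Γ^y_{y j} V^j
  = (1) + (1/x)(0) + (0)(y)
  = 1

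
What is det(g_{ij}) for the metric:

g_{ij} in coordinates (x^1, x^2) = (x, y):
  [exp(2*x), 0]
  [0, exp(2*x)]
For a 2×2 metric: det(g) = g_{11}·g_{22} - g_{12}·g_{21}
= (exp(2*x))·(exp(2*x)) - (0)·(0)
= exp(4*x) - 0
det(g) = exp(4*x)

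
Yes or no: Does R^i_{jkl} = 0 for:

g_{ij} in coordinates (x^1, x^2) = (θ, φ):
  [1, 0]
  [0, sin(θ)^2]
Non-zero Christoffel symbols:
Γ^θ_{φ φ} = -sin(2*θ)/2
Γ^φ_{θ φ} = 1/tan(θ)
Ricci tensor: R_{θθ} = 1, R_{θφ} = 0, R_{φφ} = sin(θ)^2
The Ricci tensor is non-zero, so the Riemann tensor is non-zero: not flat.
No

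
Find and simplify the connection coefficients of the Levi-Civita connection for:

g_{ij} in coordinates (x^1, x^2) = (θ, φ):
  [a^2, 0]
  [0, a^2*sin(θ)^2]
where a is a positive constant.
Using Γ^k_{ij} = (1/2) g^{km} (∂_i g_{mj} + ∂_j g_{mi} - ∂_m g_{ij}); the metric is diagonal, so only the m = k term contributes.
Non-zero symbols (using the symmetry Γ^k_{ij} = Γ^k_{ji}):
Γ^θ_{φ φ} = (1/2) g^{θθ} (∂_φ g_{θφ} + ∂_φ g_{θφ} - ∂_θ g_{φφ}) = (1/2)(1/a^2)((0) + (0) - (a^2*sin(2*θ))) = -sin(2*θ)/2
Γ^φ_{θ φ} = (1/2) g^{φφ} (∂_θ g_{φφ} + ∂_φ g_{φθ} - ∂_φ g_{θφ}) = (1/2)(1/(a^2*sin(θ)^2))((a^2*sin(2*θ)) + (0) - (0)) = 1/tan(θ)
All other Christoffel symbols are zero.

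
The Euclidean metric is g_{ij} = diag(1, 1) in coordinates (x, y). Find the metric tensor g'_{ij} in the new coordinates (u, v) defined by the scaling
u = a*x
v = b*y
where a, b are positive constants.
Invert the transformation: x = u/a, y = v/b
g'_{ij} = (∂x^k/∂x'^i)(∂x^l/∂x'^j) g_{kl}; with g_{kl} = δ_{kl} this is Σ_k (∂x^k/∂x'^i)(∂x^k/∂x'^j).
Jacobian: ∂x/∂u = 1/a, ∂x/∂v = 0, ∂y/∂u = 0, ∂y/∂v = 1/b
g'_{uu} = (1/a)(1/a) + (0)(0) = 1/a^2
g'_{uv} = (1/a)(0) + (0)(1/b) = 0
g'_{vv} = (0)(0) + (1/b)(1/b) = 1/b^2
g'_{ij} = diag(1/a^2, 1/b^2)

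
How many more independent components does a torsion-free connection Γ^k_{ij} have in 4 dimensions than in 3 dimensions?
Independent components in n dimensions: n × n(n+1)/2 = n^2(n+1)/2.
4D: 4 × 10 = 40
3D: 3 × 6 = 18
Difference = 40 - 18 = 22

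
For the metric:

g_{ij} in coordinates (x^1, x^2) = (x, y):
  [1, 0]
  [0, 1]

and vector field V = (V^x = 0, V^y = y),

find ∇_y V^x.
All Christoffel symbols are zero.
∇_y V^x = ∂_y V^x + Γ^x_{y j} V^j
  = (0) + (0)(0) + (0)(y)
  = 0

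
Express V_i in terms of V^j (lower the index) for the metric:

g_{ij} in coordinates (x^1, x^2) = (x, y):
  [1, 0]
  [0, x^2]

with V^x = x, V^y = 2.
V_i = g_{ij} V^j:
V_x = (1)(x) + (0)(2) = x
V_y = (0)(x) + (x^2)(2) = 2*x^2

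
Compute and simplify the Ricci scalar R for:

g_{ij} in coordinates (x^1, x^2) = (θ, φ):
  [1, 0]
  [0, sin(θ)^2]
Non-zero Christoffel symbols (Γ^k_{ij} = Γ^k_{ji}):
Γ^θ_{φ φ} = -sin(2*θ)/2
Γ^φ_{θ φ} = 1/tan(θ)
Ricci tensor (R_{ij} = R^k_{ikj}): R_{θθ} = 1, R_{θφ} = 0, R_{φφ} = sin(θ)^2
Inverse metric: g^{θθ} = 1, g^{φφ} = 1/sin(θ)^2
R = g^{ij} R_{ij} = (1)(1) + (1/sin(θ)^2)(sin(θ)^2) = 2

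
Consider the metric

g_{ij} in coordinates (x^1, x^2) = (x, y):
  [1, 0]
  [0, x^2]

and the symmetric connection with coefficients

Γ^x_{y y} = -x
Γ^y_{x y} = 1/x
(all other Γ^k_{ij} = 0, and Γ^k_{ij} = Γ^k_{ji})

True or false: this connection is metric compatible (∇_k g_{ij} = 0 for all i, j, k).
Using ∇_k g_{ij} = ∂_k g_{ij} - Γ^m_{ki} g_{mj} - Γ^m_{kj} g_{im}:
e.g. ∇_x g_{yy} = (2*x) - (x) - (x) = 0
Every component ∇_k g_{ij} vanishes: the connection is metric compatible.
True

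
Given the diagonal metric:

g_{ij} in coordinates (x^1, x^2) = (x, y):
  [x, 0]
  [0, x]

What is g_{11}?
With x^1 = x, x^2 = y, g_{11} = g_{xx} is the row-1, column-1 entry of the matrix.
g_{11} = x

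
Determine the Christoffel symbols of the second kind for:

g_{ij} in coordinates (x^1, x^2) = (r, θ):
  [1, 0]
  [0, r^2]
Using Γ^k_{ij} = (1/2) g^{km} (∂_i g_{mj} + ∂_j g_{mi} - ∂_m g_{ij}); the metric is diagonal, so only the m = k term contributes.
Non-zero symbols (using the symmetry Γ^k_{ij} = Γ^k_{ji}):
Γ^r_{θ θ} = (1/2) g^{rr} (∂_θ g_{rθ} + ∂_θ g_{rθ} - ∂_r g_{θθ}) = (1/2)(1)((0) + (0) - (2*r)) = -r
Γ^θ_{r θ} = (1/2) g^{θθ} (∂_r g_{θθ} + ∂_θ g_{θr} - ∂_θ g_{rθ}) = (1/2)(1/r^2)((2*r) + (0) - (0)) = 1/r
All other Christoffel symbols are zero.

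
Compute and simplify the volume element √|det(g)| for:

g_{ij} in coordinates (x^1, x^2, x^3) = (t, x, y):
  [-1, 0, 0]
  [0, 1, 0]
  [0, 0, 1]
det(g) = -1
√|det(g)| = 1
Volume element: dV = 1 dt dx dy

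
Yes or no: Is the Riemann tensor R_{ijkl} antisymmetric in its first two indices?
R_{ijkl} = -R_{jikl} (follows from metric compatibility).
Yes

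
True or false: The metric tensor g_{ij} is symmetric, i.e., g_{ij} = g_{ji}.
By definition the metric is a symmetric bilinear form, g_{ij} = g_{ji}.
True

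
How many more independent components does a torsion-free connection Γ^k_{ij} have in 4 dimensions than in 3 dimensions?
Independent components in n dimensions: n × n(n+1)/2 = n^2(n+1)/2.
4D: 4 × 10 = 40
3D: 3 × 6 = 18
Difference = 40 - 18 = 22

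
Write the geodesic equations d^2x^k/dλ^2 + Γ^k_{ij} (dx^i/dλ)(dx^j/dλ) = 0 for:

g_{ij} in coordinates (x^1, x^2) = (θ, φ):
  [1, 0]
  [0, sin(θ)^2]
Geodesic equation: d^2x^k/dλ^2 + Γ^k_{ij} (dx^i/dλ)(dx^j/dλ) = 0.
Non-zero Christoffel symbols:
Γ^θ_{φ φ} = -sin(2*θ)/2
Γ^φ_{θ φ} = 1/tan(θ)
Substituting (the symmetric pair Γ^k_{ij}, Γ^k_{ji} combines into a factor 2):
d^2θ/dλ^2 - (sin(2*θ)/2) (dφ/dλ)^2 = 0
d^2φ/dλ^2 + (2/tan(θ)) (dθ/dλ)(dφ/dλ) = 0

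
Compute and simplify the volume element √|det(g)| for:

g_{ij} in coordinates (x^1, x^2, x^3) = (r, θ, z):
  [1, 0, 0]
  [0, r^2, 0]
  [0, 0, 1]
det(g) = r^2
√|det(g)| = r
Volume element: dV = r dr dθ dz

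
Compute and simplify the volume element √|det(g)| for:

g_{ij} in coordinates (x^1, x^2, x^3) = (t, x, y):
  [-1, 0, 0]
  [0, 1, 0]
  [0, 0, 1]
det(g) = -1
√|det(g)| = 1
Volume element: dV = 1 dt dx dy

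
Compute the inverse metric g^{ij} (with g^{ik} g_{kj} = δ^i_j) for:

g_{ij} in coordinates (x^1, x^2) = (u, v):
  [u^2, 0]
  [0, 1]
The metric is diagonal, so g^{ij} is diagonal with entries 1/g_{ii}: diag(1/(u^2), 1).
g^{ij}:
  [1/u^2, 0]
  [0, 1]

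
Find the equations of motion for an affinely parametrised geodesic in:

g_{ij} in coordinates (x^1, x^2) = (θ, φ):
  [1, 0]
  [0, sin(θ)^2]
Geodesic equation: d^2x^k/dλ^2 + Γ^k_{ij} (dx^i/dλ)(dx^j/dλ) = 0.
Non-zero Christoffel symbols:
Γ^θ_{φ φ} = -sin(2*θ)/2
Γ^φ_{θ φ} = 1/tan(θ)
Substituting (the symmetric pair Γ^k_{ij}, Γ^k_{ji} combines into a factor 2):
d^2θ/dλ^2 - (sin(2*θ)/2) (dφ/dλ)^2 = 0
d^2φ/dλ^2 + (2/tan(θ)) (dθ/dλ)(dφ/dλ) = 0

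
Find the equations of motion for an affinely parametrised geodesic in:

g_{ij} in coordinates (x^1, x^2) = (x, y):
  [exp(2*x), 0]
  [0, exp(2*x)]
Geodesic equation: d^2x^k/dλ^2 + Γ^k_{ij} (dx^i/dλ)(dx^j/dλ) = 0.
Non-zero Christoffel symbols:
Γ^x_{x x} = 1
Γ^x_{y y} = -1
Γ^y_{x y} = 1
Substituting (the symmetric pair Γ^k_{ij}, Γ^k_{ji} combines into a factor 2):
d^2x/dλ^2 + (dx/dλ)^2 - (dy/dλ)^2 = 0
d^2y/dλ^2 + 2 (dx/dλ)(dy/dλ) = 0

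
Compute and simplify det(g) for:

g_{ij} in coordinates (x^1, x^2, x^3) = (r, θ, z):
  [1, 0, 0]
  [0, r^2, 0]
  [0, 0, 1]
Diagonal metric: det(g) = g_{11}·g_{22}·g_{33}
= (1)·(r^2)·(1)
det(g) = r^2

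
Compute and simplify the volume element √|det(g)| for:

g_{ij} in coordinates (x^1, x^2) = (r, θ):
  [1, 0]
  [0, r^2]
det(g) = r^2
√|det(g)| = r
Volume element: dV = r dr dθ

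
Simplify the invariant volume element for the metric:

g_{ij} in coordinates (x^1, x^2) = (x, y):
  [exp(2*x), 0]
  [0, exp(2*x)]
det(g) = exp(4*x)
√|det(g)| = exp(2*x)
Volume element: dV = exp(2*x) dx dy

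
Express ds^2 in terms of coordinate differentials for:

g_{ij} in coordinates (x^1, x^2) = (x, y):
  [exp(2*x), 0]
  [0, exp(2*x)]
ds^2 = g_{ij} dx^i dx^j; only the non-zero components contribute.
ds^2 = exp(2*x) dx^2 + exp(2*x) dy^2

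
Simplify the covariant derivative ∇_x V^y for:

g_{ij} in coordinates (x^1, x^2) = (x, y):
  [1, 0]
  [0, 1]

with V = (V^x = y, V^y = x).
All Christoffel symbols are zero.
∇_x V^y = ∂_x V^y + Γ^y_{x j} V^j
  = (1) + (0)(y) + (0)(x)
  = 1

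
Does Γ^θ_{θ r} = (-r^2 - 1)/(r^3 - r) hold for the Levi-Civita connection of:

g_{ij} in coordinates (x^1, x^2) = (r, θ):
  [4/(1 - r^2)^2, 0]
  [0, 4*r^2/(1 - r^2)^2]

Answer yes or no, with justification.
Γ^θ_{θ r} = (1/2) g^{θθ} (∂_θ g_{θr} + ∂_r g_{θθ} - ∂_θ g_{θr}) = (1/2)((1 - r^2)^2/(4*r^2))((0) + (-8*(r^3 + r)/(r^2 - 1)^3) - (0)) = (-r^2 - 1)/(r^3 - r)
This equals the proposed value (-r^2 - 1)/(r^3 - r).
Yes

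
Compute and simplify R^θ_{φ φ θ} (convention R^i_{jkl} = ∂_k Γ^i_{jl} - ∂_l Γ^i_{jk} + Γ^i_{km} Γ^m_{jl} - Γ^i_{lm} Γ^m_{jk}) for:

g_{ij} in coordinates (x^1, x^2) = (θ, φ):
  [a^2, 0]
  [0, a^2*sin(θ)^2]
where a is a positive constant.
Non-zero Christoffel symbols (Γ^k_{ij} = Γ^k_{ji}):
Γ^θ_{φ φ} = -sin(2*θ)/2
Γ^φ_{θ φ} = 1/tan(θ)
R^θ_{φ φ θ} = ∂_φ Γ^θ_{φ θ} - ∂_θ Γ^θ_{φ φ} + Γ^θ_{φ m} Γ^m_{φ θ} - Γ^θ_{θ m} Γ^m_{φ φ}
  = (0) - (-cos(2*θ)) + (-cos(θ)^2) - (0) = -sin(θ)^2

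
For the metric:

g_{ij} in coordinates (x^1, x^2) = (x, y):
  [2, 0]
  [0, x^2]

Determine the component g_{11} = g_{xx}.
With x^1 = x, x^2 = y, g_{11} = g_{xx} is the row-1, column-1 entry of the matrix.
g_{11} = 2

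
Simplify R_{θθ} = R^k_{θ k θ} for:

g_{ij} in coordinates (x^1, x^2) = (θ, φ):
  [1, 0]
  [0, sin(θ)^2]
Non-zero Christoffel symbols (Γ^k_{ij} = Γ^k_{ji}):
Γ^θ_{φ φ} = -sin(2*θ)/2
Γ^φ_{θ φ} = 1/tan(θ)
R^θ_{θ θ θ} = 0 (a repeated index in an antisymmetric pair)
R^φ_{θ φ θ} = ∂_φ Γ^φ_{θ θ} - ∂_θ Γ^φ_{θ φ} + Γ^φ_{φ m} Γ^m_{θ θ} - Γ^φ_{θ m} Γ^m_{θ φ}
  = (0) - (-1/sin(θ)^2) + (0) - (1/tan(θ)^2) = 1
R_{θθ} = R^θ_{θ θ θ} + R^φ_{θ φ θ} = (0) + (1) = 1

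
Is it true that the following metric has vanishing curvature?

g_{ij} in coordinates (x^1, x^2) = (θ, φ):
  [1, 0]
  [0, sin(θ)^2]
Non-zero Christoffel symbols:
Γ^θ_{φ φ} = -sin(2*θ)/2
Γ^φ_{θ φ} = 1/tan(θ)
Ricci tensor: R_{θθ} = 1, R_{θφ} = 0, R_{φφ} = sin(θ)^2
The Ricci tensor is non-zero, so the Riemann tensor is non-zero: not flat.
No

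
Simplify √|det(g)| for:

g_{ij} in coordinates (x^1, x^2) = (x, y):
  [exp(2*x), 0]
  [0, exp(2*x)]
det(g) = exp(4*x)
√|det(g)| = exp(2*x)
Volume element: dV = exp(2*x) dx dy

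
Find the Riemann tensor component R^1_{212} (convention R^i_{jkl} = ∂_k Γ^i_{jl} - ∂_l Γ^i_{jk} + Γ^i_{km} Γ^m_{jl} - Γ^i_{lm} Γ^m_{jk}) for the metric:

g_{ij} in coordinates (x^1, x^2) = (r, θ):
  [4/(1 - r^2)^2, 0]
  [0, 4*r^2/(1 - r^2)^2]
Non-zero Christoffel symbols (Γ^k_{ij} = Γ^k_{ji}):
Γ^r_{r r} = 2*r/(1 - r^2)
Γ^r_{θ θ} = (r^3 + r)/(r^2 - 1)
Γ^θ_{r θ} = (-r^2 - 1)/(r^3 - r)
R^r_{θ r θ} = ∂_r Γ^r_{θ θ} - ∂_θ Γ^r_{θ r} + Γ^r_{r m} Γ^m_{θ θ} - Γ^r_{θ m} Γ^m_{θ r}
  = ((r^4 - 4*r^2 - 1)/(r^2 - 1)^2) - (0) + (-2*r^2*(r^2 + 1)/(r^2 - 1)^2) - (-(r^2 + 1)^2/(r^2 - 1)^2) = -4*r^2/(r^2 - 1)^2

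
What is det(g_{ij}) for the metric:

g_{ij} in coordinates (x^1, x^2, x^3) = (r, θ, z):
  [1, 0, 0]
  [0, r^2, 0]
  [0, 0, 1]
Diagonal metric: det(g) = g_{11}·g_{22}·g_{33}
= (1)·(r^2)·(1)
det(g) = r^2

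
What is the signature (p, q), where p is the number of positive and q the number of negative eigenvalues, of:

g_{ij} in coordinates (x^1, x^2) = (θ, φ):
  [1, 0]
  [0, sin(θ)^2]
The metric is diagonal, so its eigenvalues are the diagonal entries: 1, sin(θ)^2 (at a generic point, where coordinate-dependent entries are positive).
2 positive, 0 negative.
(2, 0) - Riemannian (positive definite)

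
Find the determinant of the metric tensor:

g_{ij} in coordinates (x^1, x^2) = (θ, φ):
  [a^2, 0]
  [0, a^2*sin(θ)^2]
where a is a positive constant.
For a 2×2 metric: det(g) = g_{11}·g_{22} - g_{12}·g_{21}
= (a^2)·(a^2*sin(θ)^2) - (0)·(0)
= a^4*sin(θ)^2 - 0
det(g) = a^4*sin(θ)^2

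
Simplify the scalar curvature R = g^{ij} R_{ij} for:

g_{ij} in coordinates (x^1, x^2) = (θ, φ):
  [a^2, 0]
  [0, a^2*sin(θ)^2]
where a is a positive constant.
Non-zero Christoffel symbols (Γ^k_{ij} = Γ^k_{ji}):
Γ^θ_{φ φ} = -sin(2*θ)/2
Γ^φ_{θ φ} = 1/tan(θ)
Ricci tensor (R_{ij} = R^k_{ikj}): R_{θθ} = 1, R_{θφ} = 0, R_{φφ} = sin(θ)^2
Inverse metric: g^{θθ} = 1/a^2, g^{φφ} = 1/(a^2*sin(θ)^2)
R = g^{ij} R_{ij} = (1/a^2)(1) + (1/(a^2*sin(θ)^2))(sin(θ)^2) = 2/a^2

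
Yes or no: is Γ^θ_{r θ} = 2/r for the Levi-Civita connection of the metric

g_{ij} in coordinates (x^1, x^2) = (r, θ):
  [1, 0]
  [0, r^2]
Γ^θ_{r θ} = (1/2) g^{θθ} (∂_r g_{θθ} + ∂_θ g_{θr} - ∂_θ g_{rθ}) = (1/2)(1/r^2)((2*r) + (0) - (0)) = 1/r
This differs from the proposed value 2/r.
No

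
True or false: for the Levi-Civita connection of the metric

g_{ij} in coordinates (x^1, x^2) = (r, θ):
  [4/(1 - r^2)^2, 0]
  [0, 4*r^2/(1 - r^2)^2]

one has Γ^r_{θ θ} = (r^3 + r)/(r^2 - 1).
Γ^r_{θ θ} = (1/2) g^{rr} (∂_θ g_{rθ} + ∂_θ g_{rθ} - ∂_r g_{θθ}) = (1/2)((1 - r^2)^2/4)((0) + (0) - (-8*(r^3 + r)/(r^2 - 1)^3)) = (r^3 + r)/(r^2 - 1)
This equals the proposed value (r^3 + r)/(r^2 - 1).
True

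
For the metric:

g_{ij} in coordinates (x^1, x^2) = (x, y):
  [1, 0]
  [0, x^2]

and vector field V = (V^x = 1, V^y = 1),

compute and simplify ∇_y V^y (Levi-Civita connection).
Non-zero Christoffel symbols:
Γ^x_{y y} = -x
Γ^y_{x y} = 1/x
∇_y V^y = ∂_y V^y + Γ^y_{y j} V^j
  = (0) + (1/x)(1) + (0)(1)
  = 1/x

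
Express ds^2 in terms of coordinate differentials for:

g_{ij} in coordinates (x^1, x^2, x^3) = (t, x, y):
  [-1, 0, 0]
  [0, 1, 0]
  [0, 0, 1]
ds^2 = g_{ij} dx^i dx^j; only the non-zero components contribute.
ds^2 = -dt^2 + dx^2 + dy^2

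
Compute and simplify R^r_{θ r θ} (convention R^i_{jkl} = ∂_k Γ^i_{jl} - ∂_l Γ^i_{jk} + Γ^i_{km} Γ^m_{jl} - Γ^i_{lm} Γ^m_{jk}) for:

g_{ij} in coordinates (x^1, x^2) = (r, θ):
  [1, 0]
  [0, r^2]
Non-zero Christoffel symbols (Γ^k_{ij} = Γ^k_{ji}):
Γ^r_{θ θ} = -r
Γ^θ_{r θ} = 1/r
R^r_{θ r θ} = ∂_r Γ^r_{θ θ} - ∂_θ Γ^r_{θ r} + Γ^r_{r m} Γ^m_{θ θ} - Γ^r_{θ m} Γ^m_{θ r}
  = (-1) - (0) + (0) - (-1) = 0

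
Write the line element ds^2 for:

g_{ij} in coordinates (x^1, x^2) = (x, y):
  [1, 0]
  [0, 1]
ds^2 = g_{ij} dx^i dx^j; only the non-zero components contribute.
ds^2 = dx^2 + dy^2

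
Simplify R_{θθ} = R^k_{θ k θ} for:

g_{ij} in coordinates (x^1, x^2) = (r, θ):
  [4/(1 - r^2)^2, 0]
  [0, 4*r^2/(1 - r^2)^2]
Non-zero Christoffel symbols (Γ^k_{ij} = Γ^k_{ji}):
Γ^r_{r r} = 2*r/(1 - r^2)
Γ^r_{θ θ} = (r^3 + r)/(r^2 - 1)
Γ^θ_{r θ} = (-r^2 - 1)/(r^3 - r)
R^r_{θ r θ} = ∂_r Γ^r_{θ θ} - ∂_θ Γ^r_{θ r} + Γ^r_{r m} Γ^m_{θ θ} - Γ^r_{θ m} Γ^m_{θ r}
  = ((r^4 - 4*r^2 - 1)/(r^2 - 1)^2) - (0) + (-2*r^2*(r^2 + 1)/(r^2 - 1)^2) - (-(r^2 + 1)^2/(r^2 - 1)^2) = -4*r^2/(r^2 - 1)^2
R^θ_{θ θ θ} = 0 (a repeated index in an antisymmetric pair)
R_{θθ} = R^r_{θ r θ} + R^θ_{θ θ θ} = (-4*r^2/(r^2 - 1)^2) + (0) = -4*r^2/(r^2 - 1)^2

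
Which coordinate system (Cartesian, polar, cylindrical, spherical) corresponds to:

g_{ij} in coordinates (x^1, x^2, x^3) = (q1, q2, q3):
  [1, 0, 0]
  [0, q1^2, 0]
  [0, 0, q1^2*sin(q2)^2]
The line element ds^2 = dq1^2 + q1^2 dq2^2 + q1^2 sin(q2)^2 dq3^2 is dr^2 + r^2 dθ^2 + r^2 sin(θ)^2 dφ^2 with q1 = r, q2 = θ, q3 = φ.
spherical coordinates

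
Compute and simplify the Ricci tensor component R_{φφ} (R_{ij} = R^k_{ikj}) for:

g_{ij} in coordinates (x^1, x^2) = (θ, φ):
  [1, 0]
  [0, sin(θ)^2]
Non-zero Christoffel symbols (Γ^k_{ij} = Γ^k_{ji}):
Γ^θ_{φ φ} = -sin(2*θ)/2
Γ^φ_{θ φ} = 1/tan(θ)
R^θ_{φ θ φ} = ∂_θ Γ^θ_{φ φ} - ∂_φ Γ^θ_{φ θ} + Γ^θ_{θ m} Γ^m_{φ φ} - Γ^θ_{φ m} Γ^m_{φ θ}
  = (-cos(2*θ)) - (0) + (0) - (-cos(θ)^2) = sin(θ)^2
R^φ_{φ φ φ} = 0 (a repeated index in an antisymmetric pair)
R_{φφ} = R^θ_{φ θ φ} + R^φ_{φ φ φ} = (sin(θ)^2) + (0) = sin(θ)^2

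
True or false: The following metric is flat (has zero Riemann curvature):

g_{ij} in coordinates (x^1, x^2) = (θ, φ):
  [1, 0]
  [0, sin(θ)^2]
Non-zero Christoffel symbols:
Γ^θ_{φ φ} = -sin(2*θ)/2
Γ^φ_{θ φ} = 1/tan(θ)
Ricci tensor: R_{θθ} = 1, R_{θφ} = 0, R_{φφ} = sin(θ)^2
The Ricci tensor is non-zero, so the Riemann tensor is non-zero: not flat.
False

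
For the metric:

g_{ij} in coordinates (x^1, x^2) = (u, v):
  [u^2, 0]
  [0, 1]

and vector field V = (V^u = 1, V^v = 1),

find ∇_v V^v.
Non-zero Christoffel symbols:
Γ^u_{u u} = 1/u
∇_v V^v = ∂_v V^v + Γ^v_{v j} V^j
  = (0) + (0)(1) + (0)(1)
  = 0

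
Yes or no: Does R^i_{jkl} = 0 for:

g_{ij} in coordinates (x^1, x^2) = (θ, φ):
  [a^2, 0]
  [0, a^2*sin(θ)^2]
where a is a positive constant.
Non-zero Christoffel symbols:
Γ^θ_{φ φ} = -sin(2*θ)/2
Γ^φ_{θ φ} = 1/tan(θ)
Ricci tensor: R_{θθ} = 1, R_{θφ} = 0, R_{φφ} = sin(θ)^2
The Ricci tensor is non-zero, so the Riemann tensor is non-zero: not flat.
No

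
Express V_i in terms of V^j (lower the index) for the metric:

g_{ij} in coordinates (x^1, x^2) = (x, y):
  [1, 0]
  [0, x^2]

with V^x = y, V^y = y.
V_i = g_{ij} V^j:
V_x = (1)(y) + (0)(y) = y
V_y = (0)(y) + (x^2)(y) = x^2*y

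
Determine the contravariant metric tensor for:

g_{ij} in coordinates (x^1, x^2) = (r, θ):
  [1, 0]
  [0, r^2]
The metric is diagonal, so g^{ij} is diagonal with entries 1/g_{ii}: diag(1, 1/(r^2)).
g^{ij}:
  [1, 0]
  [0, 1/r^2]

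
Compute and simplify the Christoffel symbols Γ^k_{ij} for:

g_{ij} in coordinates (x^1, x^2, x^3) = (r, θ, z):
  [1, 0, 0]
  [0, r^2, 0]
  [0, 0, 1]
Using Γ^k_{ij} = (1/2) g^{km} (∂_i g_{mj} + ∂_j g_{mi} - ∂_m g_{ij}); the metric is diagonal, so only the m = k term contributes.
Non-zero symbols (using the symmetry Γ^k_{ij} = Γ^k_{ji}):
Γ^r_{θ θ} = (1/2) g^{rr} (∂_θ g_{rθ} + ∂_θ g_{rθ} - ∂_r g_{θθ}) = (1/2)(1)((0) + (0) - (2*r)) = -r
Γ^θ_{r θ} = (1/2) g^{θθ} (∂_r g_{θθ} + ∂_θ g_{θr} - ∂_θ g_{rθ}) = (1/2)(1/r^2)((2*r) + (0) - (0)) = 1/r
All other Christoffel symbols are zero.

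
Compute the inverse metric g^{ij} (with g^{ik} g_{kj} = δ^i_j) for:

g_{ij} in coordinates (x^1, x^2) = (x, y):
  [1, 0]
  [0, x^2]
The metric is diagonal, so g^{ij} is diagonal with entries 1/g_{ii}: diag(1, 1/(x^2)).
g^{ij}:
  [1, 0]
  [0, 1/x^2]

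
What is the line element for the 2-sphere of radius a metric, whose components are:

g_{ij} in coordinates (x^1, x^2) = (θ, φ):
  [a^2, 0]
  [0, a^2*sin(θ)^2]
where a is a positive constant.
ds^2 = g_{ij} dx^i dx^j; only the non-zero components contribute.
ds^2 = a^2 dθ^2 + a^2*sin(θ)^2 dφ^2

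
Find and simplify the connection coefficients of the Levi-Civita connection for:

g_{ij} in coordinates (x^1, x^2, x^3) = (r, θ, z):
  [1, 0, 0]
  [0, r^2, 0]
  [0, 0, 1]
Using Γ^k_{ij} = (1/2) g^{km} (∂_i g_{mj} + ∂_j g_{mi} - ∂_m g_{ij}); the metric is diagonal, so only the m = k term contributes.
Non-zero symbols (using the symmetry Γ^k_{ij} = Γ^k_{ji}):
Γ^r_{θ θ} = (1/2) g^{rr} (∂_θ g_{rθ} + ∂_θ g_{rθ} - ∂_r g_{θθ}) = (1/2)(1)((0) + (0) - (2*r)) = -r
Γ^θ_{r θ} = (1/2) g^{θθ} (∂_r g_{θθ} + ∂_θ g_{θr} - ∂_θ g_{rθ}) = (1/2)(1/r^2)((2*r) + (0) - (0)) = 1/r
All other Christoffel symbols are zero.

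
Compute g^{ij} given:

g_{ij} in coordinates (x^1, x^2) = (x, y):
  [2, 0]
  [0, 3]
The metric is diagonal, so g^{ij} is diagonal with entries 1/g_{ii}: diag(1/2, 1/3).
g^{ij}:
  [1/2, 0]
  [0, 1/3]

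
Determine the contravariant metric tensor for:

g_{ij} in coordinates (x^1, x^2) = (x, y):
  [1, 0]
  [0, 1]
The metric is diagonal, so g^{ij} is diagonal with entries 1/g_{ii}: diag(1, 1).
g^{ij}:
  [1, 0]
  [0, 1]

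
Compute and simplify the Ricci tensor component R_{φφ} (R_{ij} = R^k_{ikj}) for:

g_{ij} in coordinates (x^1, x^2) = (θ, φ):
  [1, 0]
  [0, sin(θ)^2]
Non-zero Christoffel symbols (Γ^k_{ij} = Γ^k_{ji}):
Γ^θ_{φ φ} = -sin(2*θ)/2
Γ^φ_{θ φ} = 1/tan(θ)
R^θ_{φ θ φ} = ∂_θ Γ^θ_{φ φ} - ∂_φ Γ^θ_{φ θ} + Γ^θ_{θ m} Γ^m_{φ φ} - Γ^θ_{φ m} Γ^m_{φ θ}
  = (-cos(2*θ)) - (0) + (0) - (-cos(θ)^2) = sin(θ)^2
R^φ_{φ φ φ} = 0 (a repeated index in an antisymmetric pair)
R_{φφ} = R^θ_{φ θ φ} + R^φ_{φ φ φ} = (sin(θ)^2) + (0) = sin(θ)^2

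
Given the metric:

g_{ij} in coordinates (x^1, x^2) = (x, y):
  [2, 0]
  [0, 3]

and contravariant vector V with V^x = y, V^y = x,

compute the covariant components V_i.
V_i = g_{ij} V^j:
V_x = (2)(y) + (0)(x) = 2*y
V_y = (0)(y) + (3)(x) = 3*x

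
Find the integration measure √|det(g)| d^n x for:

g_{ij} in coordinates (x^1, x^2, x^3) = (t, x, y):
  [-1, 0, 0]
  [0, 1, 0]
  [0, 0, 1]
det(g) = -1
√|det(g)| = 1
Volume element: dV = 1 dt dx dy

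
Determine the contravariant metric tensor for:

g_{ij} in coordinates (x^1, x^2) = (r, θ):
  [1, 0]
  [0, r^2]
The metric is diagonal, so g^{ij} is diagonal with entries 1/g_{ii}: diag(1, 1/(r^2)).
g^{ij}:
  [1, 0]
  [0, 1/r^2]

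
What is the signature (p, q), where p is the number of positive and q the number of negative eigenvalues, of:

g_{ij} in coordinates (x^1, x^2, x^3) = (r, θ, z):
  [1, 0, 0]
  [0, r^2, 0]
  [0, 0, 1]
The metric is diagonal, so its eigenvalues are the diagonal entries: 1, r^2, 1 (at a generic point, where coordinate-dependent entries are positive).
3 positive, 0 negative.
(3, 0) - Riemannian (positive definite)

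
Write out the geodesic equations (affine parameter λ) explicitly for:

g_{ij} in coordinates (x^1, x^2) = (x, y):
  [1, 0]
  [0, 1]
Geodesic equation: d^2x^k/dλ^2 + Γ^k_{ij} (dx^i/dλ)(dx^j/dλ) = 0.
All Christoffel symbols vanish, so the geodesics are straight lines:
d^2x/dλ^2 = 0
d^2y/dλ^2 = 0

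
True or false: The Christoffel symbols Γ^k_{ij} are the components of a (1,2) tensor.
Under a change of coordinates Γ picks up an inhomogeneous term ∂²x/∂x'∂x'; e.g. Γ = 0 in Cartesian coordinates but Γ^r_{θθ} = -r in polar coordinates on the same flat plane.
False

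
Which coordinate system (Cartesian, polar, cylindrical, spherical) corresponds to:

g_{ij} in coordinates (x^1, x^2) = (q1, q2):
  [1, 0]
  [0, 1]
All components are constant and the metric is the identity, i.e. orthonormal rectilinear coordinates.
Cartesian (2D) coordinates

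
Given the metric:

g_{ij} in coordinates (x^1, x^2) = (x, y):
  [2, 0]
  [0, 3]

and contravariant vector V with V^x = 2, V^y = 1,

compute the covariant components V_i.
V_i = g_{ij} V^j:
V_x = (2)(2) + (0)(1) = 4
V_y = (0)(2) + (3)(1) = 3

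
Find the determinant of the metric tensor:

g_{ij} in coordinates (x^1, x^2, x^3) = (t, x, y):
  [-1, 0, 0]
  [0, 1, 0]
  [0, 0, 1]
Diagonal metric: det(g) = g_{11}·g_{22}·g_{33}
= (-1)·(1)·(1)
det(g) = -1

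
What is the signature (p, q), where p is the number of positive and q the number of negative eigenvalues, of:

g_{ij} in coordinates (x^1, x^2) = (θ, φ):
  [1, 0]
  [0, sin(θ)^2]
The metric is diagonal, so its eigenvalues are the diagonal entries: 1, sin(θ)^2 (at a generic point, where coordinate-dependent entries are positive).
2 positive, 0 negative.
(2, 0) - Riemannian (positive definite)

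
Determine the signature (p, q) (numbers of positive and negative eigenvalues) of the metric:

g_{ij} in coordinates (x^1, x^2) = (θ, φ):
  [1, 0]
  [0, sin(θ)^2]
The metric is diagonal, so its eigenvalues are the diagonal entries: 1, sin(θ)^2 (at a generic point, where coordinate-dependent entries are positive).
2 positive, 0 negative.
(2, 0) - Riemannian (positive definite)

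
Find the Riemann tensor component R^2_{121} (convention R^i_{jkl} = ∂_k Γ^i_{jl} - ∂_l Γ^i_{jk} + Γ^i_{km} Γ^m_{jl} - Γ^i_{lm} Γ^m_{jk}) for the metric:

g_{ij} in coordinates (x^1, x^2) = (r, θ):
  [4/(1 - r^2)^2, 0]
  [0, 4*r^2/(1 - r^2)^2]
Non-zero Christoffel symbols (Γ^k_{ij} = Γ^k_{ji}):
Γ^r_{r r} = 2*r/(1 - r^2)
Γ^r_{θ θ} = (r^3 + r)/(r^2 - 1)
Γ^θ_{r θ} = (-r^2 - 1)/(r^3 - r)
R^θ_{r θ r} = ∂_θ Γ^θ_{r r} - ∂_r Γ^θ_{r θ} + Γ^θ_{θ m} Γ^m_{r r} - Γ^θ_{r m} Γ^m_{r θ}
  = (0) - ((r^4 + 4*r^2 - 1)/(r^3 - r)^2) + (2*(r^2 + 1)/(r^2 - 1)^2) - ((r^2 + 1)^2/(r^3 - r)^2) = -4/(r^2 - 1)^2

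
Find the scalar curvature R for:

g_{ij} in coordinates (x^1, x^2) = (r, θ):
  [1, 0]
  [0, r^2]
Non-zero Christoffel symbols (Γ^k_{ij} = Γ^k_{ji}):
Γ^r_{θ θ} = -r
Γ^θ_{r θ} = 1/r
Ricci tensor (R_{ij} = R^k_{ikj}): R_{rr} = 0, R_{rθ} = 0, R_{θθ} = 0
Inverse metric: g^{rr} = 1, g^{θθ} = 1/r^2
R = g^{ij} R_{ij} = (1)(0) + (1/r^2)(0) = 0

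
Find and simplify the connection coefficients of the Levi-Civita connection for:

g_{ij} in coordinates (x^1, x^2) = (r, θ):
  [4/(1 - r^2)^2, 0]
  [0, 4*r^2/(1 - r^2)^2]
Using Γ^k_{ij} = (1/2) g^{km} (∂_i g_{mj} + ∂_j g_{mi} - ∂_m g_{ij}); the metric is diagonal, so only the m = k term contributes.
Non-zero symbols (using the symmetry Γ^k_{ij} = Γ^k_{ji}):
Γ^r_{r r} = (1/2) g^{rr} (∂_r g_{rr} + ∂_r g_{rr} - ∂_r g_{rr}) = (1/2)((1 - r^2)^2/4)((16*r/(1 - r^2)^3) + (16*r/(1 - r^2)^3) - (16*r/(1 - r^2)^3)) = 2*r/(1 - r^2)
Γ^r_{θ θ} = (1/2) g^{rr} (∂_θ g_{rθ} + ∂_θ g_{rθ} - ∂_r g_{θθ}) = (1/2)((1 - r^2)^2/4)((0) + (0) - (-8*(r^3 + r)/(r^2 - 1)^3)) = (r^3 + r)/(r^2 - 1)
Γ^θ_{r θ} = (1/2) g^{θθ} (∂_r g_{θθ} + ∂_θ g_{θr} - ∂_θ g_{rθ}) = (1/2)((1 - r^2)^2/(4*r^2))((-8*(r^3 + r)/(r^2 - 1)^3) + (0) - (0)) = (-r^2 - 1)/(r^3 - r)
All other Christoffel symbols are zero.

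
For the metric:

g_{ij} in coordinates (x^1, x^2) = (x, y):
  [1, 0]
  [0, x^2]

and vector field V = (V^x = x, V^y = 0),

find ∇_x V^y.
Non-zero Christoffel symbols:
Γ^x_{y y} = -x
Γ^y_{x y} = 1/x
∇_x V^y = ∂_x V^y + Γ^y_{x j} V^j
  = (0) + (0)(x) + (1/x)(0)
  = 0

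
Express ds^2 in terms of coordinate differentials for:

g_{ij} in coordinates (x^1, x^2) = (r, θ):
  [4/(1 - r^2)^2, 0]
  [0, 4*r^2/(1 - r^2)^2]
ds^2 = g_{ij} dx^i dx^j; only the non-zero components contribute.
ds^2 = (4/(1 - r^2)^2) dr^2 + (4*r^2/(1 - r^2)^2) dθ^2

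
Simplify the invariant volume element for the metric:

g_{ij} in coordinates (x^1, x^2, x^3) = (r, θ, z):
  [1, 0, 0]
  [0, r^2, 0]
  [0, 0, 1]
det(g) = r^2
√|det(g)| = r
Volume element: dV = r dr dθ dz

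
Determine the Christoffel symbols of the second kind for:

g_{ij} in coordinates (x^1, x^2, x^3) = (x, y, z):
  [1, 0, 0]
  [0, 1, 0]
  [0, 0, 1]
Using Γ^k_{ij} = (1/2) g^{km} (∂_i g_{mj} + ∂_j g_{mi} - ∂_m g_{ij}); the metric is diagonal, so only the m = k term contributes.
Every metric component is constant, so all ∂_m g_{ij} = 0 and every Christoffel symbol vanishes.
All Christoffel symbols are zero.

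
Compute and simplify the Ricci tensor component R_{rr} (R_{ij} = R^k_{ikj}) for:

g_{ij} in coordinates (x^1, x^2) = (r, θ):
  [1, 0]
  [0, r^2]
Non-zero Christoffel symbols (Γ^k_{ij} = Γ^k_{ji}):
Γ^r_{θ θ} = -r
Γ^θ_{r θ} = 1/r
R^r_{r r r} = 0 (a repeated index in an antisymmetric pair)
R^θ_{r θ r} = ∂_θ Γ^θ_{r r} - ∂_r Γ^θ_{r θ} + Γ^θ_{θ m} Γ^m_{r r} - Γ^θ_{r m} Γ^m_{r θ}
  = (0) - (-1/r^2) + (0) - (1/r^2) = 0
R_{rr} = R^r_{r r r} + R^θ_{r θ r} = (0) + (0) = 0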